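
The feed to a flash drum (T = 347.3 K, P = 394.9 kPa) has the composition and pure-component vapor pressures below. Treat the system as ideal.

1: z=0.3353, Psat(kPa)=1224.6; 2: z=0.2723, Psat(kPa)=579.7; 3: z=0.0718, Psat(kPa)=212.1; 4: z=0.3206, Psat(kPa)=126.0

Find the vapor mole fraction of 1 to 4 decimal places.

Raoult's law: Kᵢ = Pᵢˢᵃᵗ/P = Pᵢˢᵃᵗ/394.9.
  K_1 = 1224.6/394.9 = 3.101038, K_2 = 579.7/394.9 = 1.467967, K_3 = 212.1/394.9 = 0.537098, K_4 = 126.0/394.9 = 0.319068
Let β = V/F and solve Σ zᵢ(Kᵢ−1)/(1+β(Kᵢ−1)) = 0.
g(0) = ΣzᵢKᵢ − 1 = 0.5804 and g(1) = 1 − Σzᵢ/Kᵢ = -0.4321, so a root lies in (0, 1).
Newton iteration, β⁰ = 0.5:
  β = 0.5000: g = 0.07258, g' = -0.7590 → β = 0.5956
  β = 0.5956: g = -0.00060, g' = -0.7785 → β = 0.5949
Converged at β = 0.5949.
Compositions from xᵢ = zᵢ/(1+β(Kᵢ−1)), yᵢ = Kᵢxᵢ:
  1: x = 0.1490, y = 0.4622
  2: x = 0.2130, y = 0.3127
  3: x = 0.0991, y = 0.0532
  4: x = 0.5389, y = 0.1719

y_1 = 0.4622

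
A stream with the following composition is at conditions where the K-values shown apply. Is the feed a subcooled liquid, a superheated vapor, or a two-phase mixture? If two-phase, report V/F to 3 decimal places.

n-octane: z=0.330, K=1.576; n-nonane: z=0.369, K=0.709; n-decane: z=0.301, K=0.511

ΣzᵢKᵢ = 0.936; Σzᵢ/Kᵢ = 1.319.
Since ΣzᵢKᵢ < 1 the mixture is below its bubble point — single liquid phase.

subcooled liquid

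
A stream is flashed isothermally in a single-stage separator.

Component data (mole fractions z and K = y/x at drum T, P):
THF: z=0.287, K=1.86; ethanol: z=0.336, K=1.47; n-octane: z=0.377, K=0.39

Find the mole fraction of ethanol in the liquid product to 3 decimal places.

x_ethanol = 0.280

Rachford–Rice: g(V/F) = Σ zᵢ(Kᵢ−1)/(1+V/F(Kᵢ−1)) = 0.
Feasibility: ΣzᵢKᵢ = 1.175, Σzᵢ/Kᵢ = 1.350 — both > 1, two phases present.
Iterate (Newton) starting at V/F = 0.5:
  V/F = 0.500: g = -0.0304, g' = -0.443 → V/F = 0.431
  V/F = 0.431: g = -0.0007, g' = -0.423 → V/F = 0.430
Converged at V/F = 0.430.
Compositions from xᵢ = zᵢ/(1+V/F(Kᵢ−1)), yᵢ = Kᵢxᵢ:
  THF: x = 0.210, y = 0.390
  ethanol: x = 0.280, y = 0.411
  n-octane: x = 0.511, y = 0.199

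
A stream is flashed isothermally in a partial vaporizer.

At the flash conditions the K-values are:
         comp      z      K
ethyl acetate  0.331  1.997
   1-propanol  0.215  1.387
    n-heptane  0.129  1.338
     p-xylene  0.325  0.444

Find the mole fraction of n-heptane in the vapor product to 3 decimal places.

y_n-heptane = 0.140

Material balance + equilibrium reduce to Σ zᵢ(Kᵢ−1)/(1+V/F(Kᵢ−1)) = 0.
Feasibility: ΣzᵢKᵢ = 1.276, Σzᵢ/Kᵢ = 1.149 — both > 1, two phases present.
Iterate (Newton) starting at V/F = 0.53:
  V/F = 0.530: g = 0.0657, g' = -0.376 → V/F = 0.705
  V/F = 0.705: g = -0.0028, g' = -0.415 → V/F = 0.698
Converged at V/F = 0.698.
Compositions from xᵢ = zᵢ/(1+V/F(Kᵢ−1)), yᵢ = Kᵢxᵢ:
  ethyl acetate: x = 0.195, y = 0.390
  1-propanol: x = 0.169, y = 0.235
  n-heptane: x = 0.104, y = 0.140
  p-xylene: x = 0.531, y = 0.236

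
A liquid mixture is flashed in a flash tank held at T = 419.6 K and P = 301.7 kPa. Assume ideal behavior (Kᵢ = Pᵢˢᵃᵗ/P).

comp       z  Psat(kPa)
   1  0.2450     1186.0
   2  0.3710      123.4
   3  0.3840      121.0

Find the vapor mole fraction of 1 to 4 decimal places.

y_1 = 0.6634

Raoult's law: Kᵢ = Pᵢˢᵃᵗ/P = Pᵢˢᵃᵗ/301.7.
  K_1 = 1186.0/301.7 = 3.931057, K_2 = 123.4/301.7 = 0.409016, K_3 = 121.0/301.7 = 0.401061
Iterate (Newton) starting at ψ = 0.5:
  ψ = 0.5000: g = -0.34827, g' = -0.8880 → ψ = 0.1078
  ψ = 0.1078: g = 0.06563, g' = -1.5206 → ψ = 0.1510
  ψ = 0.1510: g = 0.00423, g' = -1.3342 → ψ = 0.1541
  ψ = 0.1541: g = 0.00002, g' = -1.3227 → ψ = 0.1542
Converged at ψ = 0.1542.
Compositions from xᵢ = zᵢ/(1+ψ(Kᵢ−1)), yᵢ = Kᵢxᵢ:
  1: x = 0.1688, y = 0.6634
  2: x = 0.4082, y = 0.1670
  3: x = 0.4231, y = 0.1697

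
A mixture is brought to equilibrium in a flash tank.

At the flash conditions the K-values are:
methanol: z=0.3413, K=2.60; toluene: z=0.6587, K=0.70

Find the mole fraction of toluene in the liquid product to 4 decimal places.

x_toluene = 0.8421

Rachford–Rice: g(ψ) = Σ zᵢ(Kᵢ−1)/(1+ψ(Kᵢ−1)) = 0.
g(0) = ΣzᵢKᵢ − 1 = 0.3485 and g(1) = 1 − Σzᵢ/Kᵢ = -0.0723, so a root lies in (0, 1).
Binary case is linear: z₁(K₁−1)(1+ψ(K₂−1)) + z₂(K₂−1)(1+ψ(K₁−1)) = 0
⇒ ψ = [z₁(K₁−1)+z₂(K₂−1)] / [−(K₁−1)(K₂−1)] = 0.34847/0.48000 = 0.7260
Compositions from xᵢ = zᵢ/(1+ψ(Kᵢ−1)), yᵢ = Kᵢxᵢ:
  methanol: x = 0.1579, y = 0.4105
  toluene: x = 0.8421, y = 0.5895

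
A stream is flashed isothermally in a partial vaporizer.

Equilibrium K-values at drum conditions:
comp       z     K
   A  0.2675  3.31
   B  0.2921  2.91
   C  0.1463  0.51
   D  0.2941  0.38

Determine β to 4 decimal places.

Material balance + equilibrium reduce to Σ zᵢ(Kᵢ−1)/(1+β(Kᵢ−1)) = 0.
Feasibility: ΣzᵢKᵢ = 1.9218, Σzᵢ/Kᵢ = 1.2420 — both > 1, two phases present.
Iterate (Newton) starting at β = 0.69:
  β = 0.6900: g = 0.05195, g' = -0.8360 → β = 0.7521
  β = 0.7521: g = -0.00050, g' = -0.8550 → β = 0.7516
Converged at β = 0.7516.

β = 0.7516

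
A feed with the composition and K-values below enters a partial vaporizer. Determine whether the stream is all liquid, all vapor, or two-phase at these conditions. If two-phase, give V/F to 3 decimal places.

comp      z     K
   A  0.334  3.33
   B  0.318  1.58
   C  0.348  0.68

all vapor

ΣzᵢKᵢ = 1.851; Σzᵢ/Kᵢ = 0.813.
Since Σzᵢ/Kᵢ < 1 the mixture is above its dew point — single vapor phase.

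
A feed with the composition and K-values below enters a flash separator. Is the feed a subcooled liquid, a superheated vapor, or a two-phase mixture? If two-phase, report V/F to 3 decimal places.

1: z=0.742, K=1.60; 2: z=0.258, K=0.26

ΣzᵢKᵢ = 1.254; Σzᵢ/Kᵢ = 1.456.
Both exceed 1, so a two-phase solution exists.
Binary case is linear: z₁(K₁−1)(1+ψ(K₂−1)) + z₂(K₂−1)(1+ψ(K₁−1)) = 0
⇒ ψ = [z₁(K₁−1)+z₂(K₂−1)] / [−(K₁−1)(K₂−1)] = 0.2543/0.4440 = 0.573

two-phase, V/F = 0.573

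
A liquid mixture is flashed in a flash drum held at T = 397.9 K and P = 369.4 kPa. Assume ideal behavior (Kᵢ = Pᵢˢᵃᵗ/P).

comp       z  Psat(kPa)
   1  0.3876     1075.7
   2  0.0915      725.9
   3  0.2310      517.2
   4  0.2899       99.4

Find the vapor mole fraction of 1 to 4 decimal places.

Raoult's law: Kᵢ = Pᵢˢᵃᵗ/P = Pᵢˢᵃᵗ/369.4.
  K_1 = 1075.7/369.4 = 2.912019, K_2 = 725.9/369.4 = 1.965079, K_3 = 517.2/369.4 = 1.400108, K_4 = 99.4/369.4 = 0.269085
Rachford–Rice: g(β) = Σ zᵢ(Kᵢ−1)/(1+β(Kᵢ−1)) = 0.
g(0) = ΣzᵢKᵢ − 1 = 0.7099 and g(1) = 1 − Σzᵢ/Kᵢ = -0.4220, so a root lies in (0, 1).
Iterate (Newton) starting at β = 0.53:
  β = 0.5300: g = 0.15688, g' = -0.8247 → β = 0.7202
  β = 0.7202: g = -0.01182, g' = -0.9933 → β = 0.7083
  β = 0.7083: g = -0.00012, g' = -0.9740 → β = 0.7082
Converged at β = 0.7082.
Compositions from xᵢ = zᵢ/(1+β(Kᵢ−1)), yᵢ = Kᵢxᵢ:
  1: x = 0.1646, y = 0.4795
  2: x = 0.0544, y = 0.1068
  3: x = 0.1800, y = 0.2520
  4: x = 0.6010, y = 0.1617

y_1 = 0.4795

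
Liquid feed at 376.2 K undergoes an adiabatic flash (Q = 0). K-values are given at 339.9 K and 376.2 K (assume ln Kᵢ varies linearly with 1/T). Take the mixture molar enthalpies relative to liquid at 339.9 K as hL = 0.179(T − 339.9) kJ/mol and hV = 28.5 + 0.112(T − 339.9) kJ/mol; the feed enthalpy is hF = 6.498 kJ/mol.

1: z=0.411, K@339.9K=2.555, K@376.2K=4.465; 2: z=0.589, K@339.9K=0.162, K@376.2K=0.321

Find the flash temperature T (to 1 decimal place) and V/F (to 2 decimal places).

T = 346.7 K, V/F = 0.19

Adiabatic flash: solve Rachford–Rice at each trial T, then check hF = ψ·hV(T) + (1−ψ)·hL(T).
  T = 339.9 K: K = (2.555, 0.162), RR gives ψ = 0.112, H_out = 3.183 kJ/mol
  T = 376.2 K: K = (4.465, 0.321), RR gives ψ = 0.435, H_out = 17.845 kJ/mol
  T = 358.0 K: K = (3.423, 0.232), RR gives ψ = 0.292, H_out = 11.206 kJ/mol
  T = 348.9 K: K = (2.966, 0.194), RR gives ψ = 0.211, H_out = 7.488 kJ/mol
  T = 344.4 K: K = (2.756, 0.178), RR gives ψ = 0.164, H_out = 5.439 kJ/mol
  T = 346.6 K: K = (2.857, 0.186), RR gives ψ = 0.188, H_out = 6.463 kJ/mol
Linear interpolation between T = 346.6 (H_out = 6.463) and T = 348.9 (H_out = 7.488) on hF = 6.498 gives T ≈ 346.7 K, at which ψ = 0.19.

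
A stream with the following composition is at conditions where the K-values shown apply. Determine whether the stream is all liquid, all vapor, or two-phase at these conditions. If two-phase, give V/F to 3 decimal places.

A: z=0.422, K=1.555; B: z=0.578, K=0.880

all vapor

ΣzᵢKᵢ = 1.165; Σzᵢ/Kᵢ = 0.928.
Since Σzᵢ/Kᵢ < 1 the mixture is above its dew point — single vapor phase.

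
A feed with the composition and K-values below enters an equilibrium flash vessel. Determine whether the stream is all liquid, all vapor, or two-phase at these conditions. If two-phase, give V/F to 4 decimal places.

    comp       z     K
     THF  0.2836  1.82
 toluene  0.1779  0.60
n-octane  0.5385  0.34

ΣzᵢKᵢ = 0.8060; Σzᵢ/Kᵢ = 2.0361.
Since ΣzᵢKᵢ < 1 the mixture is below its bubble point — single liquid phase.

all liquid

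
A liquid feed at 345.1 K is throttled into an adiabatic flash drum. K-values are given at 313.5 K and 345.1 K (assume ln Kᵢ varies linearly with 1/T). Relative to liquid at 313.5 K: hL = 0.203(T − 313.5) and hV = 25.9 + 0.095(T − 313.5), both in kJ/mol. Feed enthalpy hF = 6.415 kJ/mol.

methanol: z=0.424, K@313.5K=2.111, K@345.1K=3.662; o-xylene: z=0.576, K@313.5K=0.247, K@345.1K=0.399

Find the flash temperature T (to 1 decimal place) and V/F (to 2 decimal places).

T = 321.4 K, V/F = 0.19

Adiabatic flash: solve Rachford–Rice at each trial T, then check hF = ψ·hV(T) + (1−ψ)·hL(T).
  T = 313.5 K: K = (2.111, 0.247), RR gives ψ = 0.045, H_out = 1.156 kJ/mol
  T = 345.1 K: K = (3.662, 0.399), RR gives ψ = 0.489, H_out = 17.414 kJ/mol
  T = 329.3 K: K = (2.817, 0.318), RR gives ψ = 0.304, H_out = 10.571 kJ/mol
  T = 321.4 K: K = (2.447, 0.281), RR gives ψ = 0.192, H_out = 6.405 kJ/mol
  T = 325.4 K: K = (2.630, 0.299), RR gives ψ = 0.252, H_out = 8.611 kJ/mol
  T = 323.4 K: K = (2.538, 0.290), RR gives ψ = 0.223, H_out = 7.537 kJ/mol
Linear interpolation between T = 321.4 (H_out = 6.405) and T = 323.4 (H_out = 7.537) on hF = 6.415 gives T ≈ 321.4 K, at which ψ = 0.19.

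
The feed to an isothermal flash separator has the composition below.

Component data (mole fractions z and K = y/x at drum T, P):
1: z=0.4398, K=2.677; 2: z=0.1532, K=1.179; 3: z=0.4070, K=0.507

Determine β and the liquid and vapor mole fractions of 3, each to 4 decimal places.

Let β = V/F and solve Σ zᵢ(Kᵢ−1)/(1+β(Kᵢ−1)) = 0.
Feasibility: ΣzᵢKᵢ = 1.5643, Σzᵢ/Kᵢ = 1.0970 — both > 1, two phases present.
Newton–Raphson from β = 0.68:
  β = 0.6800: g = 0.06720, g' = -0.4977 → β = 0.8150
  β = 0.8150: g = 0.00014, g' = -0.5010 → β = 0.8153
Converged at β = 0.8153.
Compositions from xᵢ = zᵢ/(1+β(Kᵢ−1)), yᵢ = Kᵢxᵢ:
  1: x = 0.1858, y = 0.4974
  2: x = 0.1337, y = 0.1576
  3: x = 0.6805, y = 0.3450

β = 0.8153, x_3 = 0.6805, y_3 = 0.3450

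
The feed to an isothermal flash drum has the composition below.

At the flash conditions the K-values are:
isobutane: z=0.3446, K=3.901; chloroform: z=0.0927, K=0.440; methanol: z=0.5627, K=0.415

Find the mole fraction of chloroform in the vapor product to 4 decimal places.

y_chloroform = 0.0513

Rachford–Rice: g(V/F) = Σ zᵢ(Kᵢ−1)/(1+V/F(Kᵢ−1)) = 0.
Check two-phase: ΣzᵢKᵢ = 1.6186 > 1 and Σzᵢ/Kᵢ = 1.6549 > 1, so g(0) = 0.6186 > 0 and g(1) = -0.6549 < 0.
Iterate (Newton) starting at V/F = 0.51:
  V/F = 0.5100: g = -0.13864, g' = -0.9198 → V/F = 0.3593
  V/F = 0.3593: g = 0.00773, g' = -1.0496 → V/F = 0.3666
  V/F = 0.3666: g = 0.00004, g' = -1.0391 → V/F = 0.3667
Converged at V/F = 0.3667.
Compositions from xᵢ = zᵢ/(1+V/F(Kᵢ−1)), yᵢ = Kᵢxᵢ:
  isobutane: x = 0.1670, y = 0.6514
  chloroform: x = 0.1167, y = 0.0513
  methanol: x = 0.7164, y = 0.2973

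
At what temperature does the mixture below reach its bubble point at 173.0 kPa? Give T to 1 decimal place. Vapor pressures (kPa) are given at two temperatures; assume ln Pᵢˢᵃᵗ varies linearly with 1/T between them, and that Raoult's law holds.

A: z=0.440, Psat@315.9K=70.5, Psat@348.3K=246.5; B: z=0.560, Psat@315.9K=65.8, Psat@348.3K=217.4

Bubble-point temperature: ΣzᵢPᵢˢᵃᵗ(T) = P. Interpolate ln Pᵢˢᵃᵗ = aᵢ + bᵢ/T.
  T = 315.9 K: ΣzᵢPᵢˢᵃᵗ = 67.87 kPa
  T = 348.3 K: ΣzᵢPᵢˢᵃᵗ = 230.20 kPa
  T = 332.1 K: ΣzᵢPᵢˢᵃᵗ = 128.76 kPa
  T = 340.2 K: ΣzᵢPᵢˢᵃᵗ = 173.36 kPa
  T = 336.1 K: ΣzᵢPᵢˢᵃᵗ = 149.40 kPa
  T = 338.1 K: ΣzᵢPᵢˢᵃᵗ = 160.71 kPa
Interpolating between 338.1 K and 340.2 K gives T ≈ 340.1 K.

T = 340.1 K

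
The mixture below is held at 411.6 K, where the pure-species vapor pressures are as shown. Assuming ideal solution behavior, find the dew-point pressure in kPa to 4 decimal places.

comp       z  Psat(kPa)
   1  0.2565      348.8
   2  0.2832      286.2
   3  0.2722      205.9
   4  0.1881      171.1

At the dew point ψ → 1, so Σzᵢ/Kᵢ = 1 with Kᵢ = Pᵢˢᵃᵗ/P ⇒ 1/P = Σzᵢ/Pᵢˢᵃᵗ.
1/P = 0.2565/348.8 + 0.2832/286.2 + 0.2722/205.9 + 0.1881/171.1 = 0.0041463 ⇒ P = 241.1815 kPa

Pdew = 241.1815 kPa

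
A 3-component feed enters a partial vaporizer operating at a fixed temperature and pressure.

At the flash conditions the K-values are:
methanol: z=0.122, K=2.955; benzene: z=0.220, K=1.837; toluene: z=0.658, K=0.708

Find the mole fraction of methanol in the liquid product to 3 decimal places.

Let ψ = V/F and solve Σ zᵢ(Kᵢ−1)/(1+ψ(Kᵢ−1)) = 0.
g(0) = ΣzᵢKᵢ − 1 = 0.231 and g(1) = 1 − Σzᵢ/Kᵢ = -0.090, so a root lies in (0, 1).
Newton–Raphson from ψ = 0.5:
  ψ = 0.500: g = 0.0254, g' = -0.273 → ψ = 0.593
  ψ = 0.593: g = 0.0011, g' = -0.251 → ψ = 0.598
Converged at ψ = 0.598.
Compositions from xᵢ = zᵢ/(1+ψ(Kᵢ−1)), yᵢ = Kᵢxᵢ:
  methanol: x = 0.056, y = 0.166
  benzene: x = 0.147, y = 0.269
  toluene: x = 0.797, y = 0.564

x_methanol = 0.056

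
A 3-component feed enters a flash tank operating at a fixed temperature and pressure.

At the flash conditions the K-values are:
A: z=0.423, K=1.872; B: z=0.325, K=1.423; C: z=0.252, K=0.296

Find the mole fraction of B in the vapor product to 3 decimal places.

y_B = 0.360

Rachford–Rice: g(V/F) = Σ zᵢ(Kᵢ−1)/(1+V/F(Kᵢ−1)) = 0.
g(0) = ΣzᵢKᵢ − 1 = 0.329 and g(1) = 1 − Σzᵢ/Kᵢ = -0.306, so a root lies in (0, 1).
Iterate (Newton) starting at V/F = 0.5:
  V/F = 0.500: g = 0.0966, g' = -0.493 → V/F = 0.696
  V/F = 0.696: g = -0.0120, g' = -0.639 → V/F = 0.677
Converged at V/F = 0.677.
Compositions from xᵢ = zᵢ/(1+V/F(Kᵢ−1)), yᵢ = Kᵢxᵢ:
  A: x = 0.266, y = 0.498
  B: x = 0.253, y = 0.360
  C: x = 0.481, y = 0.142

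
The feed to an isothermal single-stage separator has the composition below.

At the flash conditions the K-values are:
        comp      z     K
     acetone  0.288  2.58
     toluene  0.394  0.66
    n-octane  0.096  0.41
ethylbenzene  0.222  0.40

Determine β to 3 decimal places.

Iterate (Newton) starting at β = 0.5:
  β = 0.500: g = -0.1778, g' = -0.521 → β = 0.159
  β = 0.159: g = 0.0126, g' = -0.649 → β = 0.178
Converged at β = 0.178.

β = 0.178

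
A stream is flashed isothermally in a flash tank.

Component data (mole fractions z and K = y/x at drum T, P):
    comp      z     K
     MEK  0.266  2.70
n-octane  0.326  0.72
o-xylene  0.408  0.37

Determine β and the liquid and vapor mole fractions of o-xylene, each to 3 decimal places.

Let β = V/F and solve Σ zᵢ(Kᵢ−1)/(1+β(Kᵢ−1)) = 0.
Check two-phase: ΣzᵢKᵢ = 1.104 > 1 and Σzᵢ/Kᵢ = 1.654 > 1, so g(0) = 0.104 > 0 and g(1) = -0.654 < 0.
Iterate (Newton) starting at β = 0.55:
  β = 0.550: g = -0.2675, g' = -0.620 → β = 0.119
  β = 0.119: g = 0.0041, g' = -0.749 → β = 0.124
Converged at β = 0.124.
Compositions from xᵢ = zᵢ/(1+β(Kᵢ−1)), yᵢ = Kᵢxᵢ:
  MEK: x = 0.220, y = 0.593
  n-octane: x = 0.338, y = 0.243
  o-xylene: x = 0.443, y = 0.164

β = 0.124, x_o-xylene = 0.443, y_o-xylene = 0.164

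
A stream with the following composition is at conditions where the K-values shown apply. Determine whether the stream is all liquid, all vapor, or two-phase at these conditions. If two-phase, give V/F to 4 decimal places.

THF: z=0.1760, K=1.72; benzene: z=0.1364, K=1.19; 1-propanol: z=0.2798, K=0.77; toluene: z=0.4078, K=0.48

ΣzᵢKᵢ = 0.8762; Σzᵢ/Kᵢ = 1.4299.
Since ΣzᵢKᵢ < 1 the mixture is below its bubble point — single liquid phase.

all liquid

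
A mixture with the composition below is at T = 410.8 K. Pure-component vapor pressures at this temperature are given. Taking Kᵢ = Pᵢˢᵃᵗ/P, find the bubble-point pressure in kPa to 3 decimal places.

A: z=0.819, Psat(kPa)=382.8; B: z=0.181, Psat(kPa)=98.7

Pbub = 331.378 kPa

At the bubble point ψ → 0, so ΣzᵢKᵢ = 1 with Kᵢ = Pᵢˢᵃᵗ/P ⇒ P = ΣzᵢPᵢˢᵃᵗ.
P = 0.819·382.8 + 0.181·98.7 = 331.378 kPa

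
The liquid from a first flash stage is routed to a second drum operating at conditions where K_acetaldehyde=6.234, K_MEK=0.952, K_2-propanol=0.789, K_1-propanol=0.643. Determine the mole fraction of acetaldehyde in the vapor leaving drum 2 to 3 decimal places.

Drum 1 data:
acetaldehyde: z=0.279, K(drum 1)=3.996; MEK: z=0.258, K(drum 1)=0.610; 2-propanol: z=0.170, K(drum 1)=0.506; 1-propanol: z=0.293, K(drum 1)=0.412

y_acetaldehyde (drum 2) = 0.258

Drum 1:
Iterate (Newton) starting at ψ₁ = 0.5:
  ψ₁ = 0.500: g = -0.1459, g' = -0.738 → ψ₁ = 0.302
  ψ₁ = 0.302: g = 0.0163, g' = -0.947 → ψ₁ = 0.320
Converged at ψ₁ = 0.320.
Drum-1 compositions:
  acetaldehyde: x = 0.142, y = 0.569
  MEK: x = 0.295, y = 0.180
  2-propanol: x = 0.202, y = 0.102
  1-propanol: x = 0.361, y = 0.149
Drum-2 feed = drum-1 liquid: z₂ = (0.1425, 0.2948, 0.2019, 0.3609).
Drum 2:
Newton iteration, ψ₂⁰ = 0.5:
  ψ₂ = 0.500: g = -0.0128, g' = -0.378 → ψ₂ = 0.466
  ψ₂ = 0.466: g = 0.0005, g' = -0.408 → ψ₂ = 0.467
Converged at ψ₂ = 0.467.
  acetaldehyde: x = 0.041, y = 0.258
  MEK: x = 0.302, y = 0.287
  2-propanol: x = 0.224, y = 0.177
  1-propanol: x = 0.433, y = 0.279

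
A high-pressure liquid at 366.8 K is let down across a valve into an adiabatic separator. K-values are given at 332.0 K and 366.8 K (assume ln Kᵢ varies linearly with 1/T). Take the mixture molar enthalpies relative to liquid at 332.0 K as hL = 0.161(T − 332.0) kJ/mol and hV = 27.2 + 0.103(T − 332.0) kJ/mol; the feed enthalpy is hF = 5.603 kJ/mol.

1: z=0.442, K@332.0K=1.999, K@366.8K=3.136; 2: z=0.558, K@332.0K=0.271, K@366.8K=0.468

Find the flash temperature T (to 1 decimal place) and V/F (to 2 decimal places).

Adiabatic flash: solve Rachford–Rice at each trial T, then check hF = ψ·hV(T) + (1−ψ)·hL(T).
  T = 332.0 K: K = (1.999, 0.271), RR gives ψ = 0.048, H_out = 1.299 kJ/mol
  T = 366.8 K: K = (3.136, 0.468), RR gives ψ = 0.570, H_out = 19.946 kJ/mol
  T = 349.4 K: K = (2.532, 0.361), RR gives ψ = 0.327, H_out = 11.378 kJ/mol
  T = 340.7 K: K = (2.257, 0.314), RR gives ψ = 0.200, H_out = 6.745 kJ/mol
  T = 336.4 K: K = (2.127, 0.292), RR gives ψ = 0.129, H_out = 4.194 kJ/mol
  T = 338.5 K: K = (2.190, 0.303), RR gives ψ = 0.165, H_out = 5.468 kJ/mol
Linear interpolation between T = 338.5 (H_out = 5.468) and T = 340.7 (H_out = 6.745) on hF = 5.603 gives T ≈ 338.7 K, at which ψ = 0.17.

T = 338.7 K, V/F = 0.17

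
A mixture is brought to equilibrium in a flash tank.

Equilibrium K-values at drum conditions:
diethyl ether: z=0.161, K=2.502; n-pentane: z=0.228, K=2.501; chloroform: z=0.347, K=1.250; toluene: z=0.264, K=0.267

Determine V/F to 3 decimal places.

V/F = 0.651

Newton–Raphson from V/F = 0.64:
  V/F = 0.640: g = 0.0081, g' = -0.747 → V/F = 0.651
Converged at V/F = 0.651.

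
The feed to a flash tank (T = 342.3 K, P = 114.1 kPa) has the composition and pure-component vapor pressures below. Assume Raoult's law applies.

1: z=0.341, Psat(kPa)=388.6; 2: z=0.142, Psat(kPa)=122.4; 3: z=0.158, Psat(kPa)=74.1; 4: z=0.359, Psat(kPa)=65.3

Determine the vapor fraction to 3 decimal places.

Raoult's law: Kᵢ = Pᵢˢᵃᵗ/P = Pᵢˢᵃᵗ/114.1.
  K_1 = 388.6/114.1 = 3.40578, K_2 = 122.4/114.1 = 1.07274, K_3 = 74.1/114.1 = 0.64943, K_4 = 65.3/114.1 = 0.57230
Rachford–Rice: g(ψ) = Σ zᵢ(Kᵢ−1)/(1+ψ(Kᵢ−1)) = 0.
Check two-phase: ΣzᵢKᵢ = 1.622 > 1 and Σzᵢ/Kᵢ = 1.103 > 1, so g(0) = 0.622 > 0 and g(1) = -0.103 < 0.
Iterate (Newton) starting at ψ = 0.67:
  ψ = 0.670: g = 0.0363, g' = -0.452 → ψ = 0.750
  ψ = 0.750: g = 0.0010, g' = -0.430 → ψ = 0.753
Converged at ψ = 0.753.

ψ = 0.753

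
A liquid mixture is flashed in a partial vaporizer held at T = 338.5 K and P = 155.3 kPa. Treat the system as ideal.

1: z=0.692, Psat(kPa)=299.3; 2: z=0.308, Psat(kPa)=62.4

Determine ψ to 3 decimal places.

ψ = 0.825

Raoult's law: Kᵢ = Pᵢˢᵃᵗ/P = Pᵢˢᵃᵗ/155.3.
  K_1 = 299.3/155.3 = 1.92724, K_2 = 62.4/155.3 = 0.40180
Binary case is linear: z₁(K₁−1)(1+ψ(K₂−1)) + z₂(K₂−1)(1+ψ(K₁−1)) = 0
⇒ ψ = [z₁(K₁−1)+z₂(K₂−1)] / [−(K₁−1)(K₂−1)] = 0.4574/0.5547 = 0.825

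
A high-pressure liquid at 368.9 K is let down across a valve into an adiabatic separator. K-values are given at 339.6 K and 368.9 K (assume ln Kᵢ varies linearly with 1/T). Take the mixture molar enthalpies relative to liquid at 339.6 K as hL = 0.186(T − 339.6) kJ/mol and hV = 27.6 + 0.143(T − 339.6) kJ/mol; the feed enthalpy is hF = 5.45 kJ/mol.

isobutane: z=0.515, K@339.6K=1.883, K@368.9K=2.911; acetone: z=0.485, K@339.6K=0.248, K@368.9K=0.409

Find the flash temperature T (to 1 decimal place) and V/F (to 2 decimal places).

T = 341.8 K, V/F = 0.18

Adiabatic flash: solve Rachford–Rice at each trial T, then check hF = ψ·hV(T) + (1−ψ)·hL(T).
  T = 339.6 K: K = (1.883, 0.248), RR gives ψ = 0.136, H_out = 3.742 kJ/mol
  T = 368.9 K: K = (2.911, 0.409), RR gives ψ = 0.618, H_out = 21.718 kJ/mol
  T = 354.2 K: K = (2.361, 0.322), RR gives ψ = 0.403, H_out = 13.575 kJ/mol
  T = 346.9 K: K = (2.113, 0.283), RR gives ψ = 0.283, H_out = 9.075 kJ/mol
  T = 343.2 K: K = (1.995, 0.265), RR gives ψ = 0.213, H_out = 6.514 kJ/mol
  T = 341.4 K: K = (1.938, 0.256), RR gives ψ = 0.176, H_out = 5.169 kJ/mol
Linear interpolation between T = 341.4 (H_out = 5.169) and T = 343.2 (H_out = 6.514) on hF = 5.45 gives T ≈ 341.8 K, at which ψ = 0.18.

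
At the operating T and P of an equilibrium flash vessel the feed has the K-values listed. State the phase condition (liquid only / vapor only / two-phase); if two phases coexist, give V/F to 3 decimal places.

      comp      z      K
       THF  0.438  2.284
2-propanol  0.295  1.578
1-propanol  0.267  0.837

vapor only

ΣzᵢKᵢ = 1.689; Σzᵢ/Kᵢ = 0.698.
Since Σzᵢ/Kᵢ < 1 the mixture is above its dew point — single vapor phase.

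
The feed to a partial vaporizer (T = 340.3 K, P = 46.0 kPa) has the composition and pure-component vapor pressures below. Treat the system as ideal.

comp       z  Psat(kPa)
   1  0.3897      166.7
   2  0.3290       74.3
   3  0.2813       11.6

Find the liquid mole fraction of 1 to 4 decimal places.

x_1 = 0.1309

Raoult's law: Kᵢ = Pᵢˢᵃᵗ/P = Pᵢˢᵃᵗ/46.0.
  K_1 = 166.7/46.0 = 3.623913, K_2 = 74.3/46.0 = 1.615217, K_3 = 11.6/46.0 = 0.252174
Rachford–Rice: g(V/F) = Σ zᵢ(Kᵢ−1)/(1+V/F(Kᵢ−1)) = 0.
Check two-phase: ΣzᵢKᵢ = 2.0146 > 1 and Σzᵢ/Kᵢ = 1.4267 > 1, so g(0) = 1.0146 > 0 and g(1) = -0.4267 < 0.
Newton iteration, V/F⁰ = 0.5:
  V/F = 0.5000: g = 0.26108, g' = -0.9761 → V/F = 0.7675
  V/F = 0.7675: g = -0.01695, g' = -1.2194 → V/F = 0.7536
  V/F = 0.7536: g = -0.00023, g' = -1.1866 → V/F = 0.7534
Converged at V/F = 0.7534.
Compositions from xᵢ = zᵢ/(1+V/F(Kᵢ−1)), yᵢ = Kᵢxᵢ:
  1: x = 0.1309, y = 0.4744
  2: x = 0.2248, y = 0.3631
  3: x = 0.6443, y = 0.1625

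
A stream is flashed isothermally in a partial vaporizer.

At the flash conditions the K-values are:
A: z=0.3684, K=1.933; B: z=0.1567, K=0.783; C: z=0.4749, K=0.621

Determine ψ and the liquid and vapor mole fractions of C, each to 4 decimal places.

Newton–Raphson from ψ = 0.5:
  ψ = 0.5000: g = -0.02583, g' = -0.2622 → ψ = 0.4015
  ψ = 0.4015: g = 0.00051, g' = -0.2735 → ψ = 0.4034
Converged at ψ = 0.4034.
Compositions from xᵢ = zᵢ/(1+ψ(Kᵢ−1)), yᵢ = Kᵢxᵢ:
  A: x = 0.2677, y = 0.5174
  B: x = 0.1717, y = 0.1345
  C: x = 0.5606, y = 0.3481

ψ = 0.4034, x_C = 0.5606, y_C = 0.3481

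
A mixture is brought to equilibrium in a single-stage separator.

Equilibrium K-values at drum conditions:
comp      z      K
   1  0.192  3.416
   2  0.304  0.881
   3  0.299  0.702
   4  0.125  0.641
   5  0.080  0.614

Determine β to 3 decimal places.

β = 0.422

Material balance + equilibrium reduce to Σ zᵢ(Kᵢ−1)/(1+β(Kᵢ−1)) = 0.
g(0) = ΣzᵢKᵢ − 1 = 0.263 and g(1) = 1 − Σzᵢ/Kᵢ = -0.152, so a root lies in (0, 1).
Newton–Raphson from β = 0.5:
  β = 0.500: g = -0.0260, g' = -0.314 → β = 0.417
  β = 0.417: g = 0.0017, g' = -0.357 → β = 0.422
Converged at β = 0.422.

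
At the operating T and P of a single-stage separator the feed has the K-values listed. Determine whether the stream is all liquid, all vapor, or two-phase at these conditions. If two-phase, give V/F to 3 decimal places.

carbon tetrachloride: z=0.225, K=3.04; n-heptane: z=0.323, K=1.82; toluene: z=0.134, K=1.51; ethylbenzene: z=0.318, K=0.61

ΣzᵢKᵢ = 1.668; Σzᵢ/Kᵢ = 0.862.
Since Σzᵢ/Kᵢ < 1 the mixture is above its dew point — single vapor phase.

all vapor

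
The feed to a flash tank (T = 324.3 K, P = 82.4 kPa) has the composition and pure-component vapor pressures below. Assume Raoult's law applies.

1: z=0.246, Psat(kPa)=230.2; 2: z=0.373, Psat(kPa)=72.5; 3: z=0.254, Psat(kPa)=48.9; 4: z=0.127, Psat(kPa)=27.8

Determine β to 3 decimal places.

β = 0.338

Raoult's law: Kᵢ = Pᵢˢᵃᵗ/P = Pᵢˢᵃᵗ/82.4.
  K_1 = 230.2/82.4 = 2.79369, K_2 = 72.5/82.4 = 0.87985, K_3 = 48.9/82.4 = 0.59345, K_4 = 27.8/82.4 = 0.33738
Let β = V/F and solve Σ zᵢ(Kᵢ−1)/(1+β(Kᵢ−1)) = 0.
Feasibility: ΣzᵢKᵢ = 1.209, Σzᵢ/Kᵢ = 1.316 — both > 1, two phases present.
Newton iteration, β⁰ = 0.69:
  β = 0.690: g = -0.1502, g' = -0.435 → β = 0.344
  β = 0.344: g = -0.0032, g' = -0.459 → β = 0.338
Converged at β = 0.338.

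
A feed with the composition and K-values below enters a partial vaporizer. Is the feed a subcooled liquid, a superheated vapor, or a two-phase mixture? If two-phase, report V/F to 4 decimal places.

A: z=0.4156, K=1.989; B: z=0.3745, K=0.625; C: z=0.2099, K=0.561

two-phase, V/F = 0.4520

ΣzᵢKᵢ = 1.1784; Σzᵢ/Kᵢ = 1.1823.
Both exceed 1, so a two-phase solution exists.
Newton iteration, ψ⁰ = 0.48:
  ψ = 0.4800: g = -0.00930, g' = -0.3302 → ψ = 0.4518
  ψ = 0.4518: g = 0.00005, g' = -0.3335 → ψ = 0.4520
Converged at ψ = 0.4520.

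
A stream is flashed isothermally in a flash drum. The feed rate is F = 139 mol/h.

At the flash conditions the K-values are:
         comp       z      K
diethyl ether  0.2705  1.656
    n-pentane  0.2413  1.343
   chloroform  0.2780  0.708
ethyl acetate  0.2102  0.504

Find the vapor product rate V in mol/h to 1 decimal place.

V = 49.8 mol/h

Material balance + equilibrium reduce to Σ zᵢ(Kᵢ−1)/(1+ψ(Kᵢ−1)) = 0.
g(0) = ΣzᵢKᵢ − 1 = 0.0748 and g(1) = 1 − Σzᵢ/Kᵢ = -0.1527, so a root lies in (0, 1).
Newton iteration, ψ⁰ = 0.5:
  ψ = 0.5000: g = -0.02943, g' = -0.2106 → ψ = 0.3603
  ψ = 0.3603: g = -0.00048, g' = -0.2049 → ψ = 0.3580
Converged at ψ = 0.3580.
Then V = ψ·F = 0.3580·139 = 49.8 mol/h and L = F − V = 89.2 mol/h.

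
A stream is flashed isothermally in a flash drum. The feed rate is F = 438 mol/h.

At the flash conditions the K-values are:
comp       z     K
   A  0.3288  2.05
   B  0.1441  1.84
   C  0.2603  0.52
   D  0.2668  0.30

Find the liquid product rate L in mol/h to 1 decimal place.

L = 324.5 mol/h

Iterate (Newton) starting at V/F = 0.5:
  V/F = 0.5000: g = -0.14009, g' = -0.6196 → V/F = 0.2739
  V/F = 0.2739: g = -0.00838, g' = -0.5655 → V/F = 0.2591
Converged at V/F = 0.2591.
Then V = V/F·F = 0.2591·438 = 113.5 mol/h and L = F − V = 324.5 mol/h.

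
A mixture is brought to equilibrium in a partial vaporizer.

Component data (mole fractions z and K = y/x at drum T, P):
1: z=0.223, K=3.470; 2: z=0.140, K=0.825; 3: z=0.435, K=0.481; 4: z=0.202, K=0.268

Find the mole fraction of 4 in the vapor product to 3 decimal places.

Rachford–Rice: g(β) = Σ zᵢ(Kᵢ−1)/(1+β(Kᵢ−1)) = 0.
Check two-phase: ΣzᵢKᵢ = 1.153 > 1 and Σzᵢ/Kᵢ = 1.892 > 1, so g(0) = 0.153 > 0 and g(1) = -0.892 < 0.
Newton–Raphson from β = 0.5:
  β = 0.500: g = -0.3185, g' = -0.760 → β = 0.081
  β = 0.081: g = 0.0411, g' = -1.198 → β = 0.115
  β = 0.115: g = 0.0019, g' = -1.090 → β = 0.117
Converged at β = 0.117.
Compositions from xᵢ = zᵢ/(1+β(Kᵢ−1)), yᵢ = Kᵢxᵢ:
  1: x = 0.173, y = 0.600
  2: x = 0.143, y = 0.118
  3: x = 0.463, y = 0.223
  4: x = 0.221, y = 0.059

y_4 = 0.059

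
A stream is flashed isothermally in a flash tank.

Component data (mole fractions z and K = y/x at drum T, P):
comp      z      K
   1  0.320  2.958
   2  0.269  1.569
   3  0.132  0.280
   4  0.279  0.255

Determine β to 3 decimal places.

Iterate (Newton) starting at β = 0.61:
  β = 0.610: g = -0.1513, g' = -1.041 → β = 0.465
  β = 0.465: g = -0.0115, g' = -0.908 → β = 0.452
Converged at β = 0.452.

β = 0.452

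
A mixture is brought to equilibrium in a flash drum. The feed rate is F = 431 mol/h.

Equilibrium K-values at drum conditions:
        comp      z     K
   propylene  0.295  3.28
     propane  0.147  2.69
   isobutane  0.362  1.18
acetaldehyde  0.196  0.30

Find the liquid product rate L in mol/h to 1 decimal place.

L = 41.2 mol/h

Iterate (Newton) starting at ψ = 0.45:
  ψ = 0.450: g = 0.3331, g' = -0.724 → ψ = 0.910
  ψ = 0.910: g = -0.0055, g' = -0.965 → ψ = 0.904
Converged at ψ = 0.904.
Then V = ψ·F = 0.9044·431 = 389.8 mol/h and L = F − V = 41.2 mol/h.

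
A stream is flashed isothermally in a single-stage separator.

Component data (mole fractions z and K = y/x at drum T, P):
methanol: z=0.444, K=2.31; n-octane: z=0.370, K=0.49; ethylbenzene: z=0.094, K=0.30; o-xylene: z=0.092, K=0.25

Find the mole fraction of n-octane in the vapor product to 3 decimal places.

y_n-octane = 0.218

Let β = V/F and solve Σ zᵢ(Kᵢ−1)/(1+β(Kᵢ−1)) = 0.
g(0) = ΣzᵢKᵢ − 1 = 0.258 and g(1) = 1 − Σzᵢ/Kᵢ = -0.629, so a root lies in (0, 1).
Iterate (Newton) starting at β = 0.5:
  β = 0.500: g = -0.1135, g' = -0.693 → β = 0.336
  β = 0.336: g = -0.0023, g' = -0.679 → β = 0.333
Converged at β = 0.333.
Compositions from xᵢ = zᵢ/(1+β(Kᵢ−1)), yᵢ = Kᵢxᵢ:
  methanol: x = 0.309, y = 0.714
  n-octane: x = 0.446, y = 0.218
  ethylbenzene: x = 0.123, y = 0.037
  o-xylene: x = 0.123, y = 0.031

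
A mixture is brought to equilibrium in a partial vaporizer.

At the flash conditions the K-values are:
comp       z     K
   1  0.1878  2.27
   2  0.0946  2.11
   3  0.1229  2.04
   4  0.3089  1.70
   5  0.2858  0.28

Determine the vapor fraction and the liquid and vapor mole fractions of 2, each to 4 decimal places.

Material balance + equilibrium reduce to Σ zᵢ(Kᵢ−1)/(1+ψ(Kᵢ−1)) = 0.
Check two-phase: ΣzᵢKᵢ = 1.4818 > 1 and Σzᵢ/Kᵢ = 1.3902 > 1, so g(0) = 0.4818 > 0 and g(1) = -0.3902 < 0.
Iterate (Newton) starting at ψ = 0.41:
  ψ = 0.4100: g = 0.19466, g' = -0.6410 → ψ = 0.7137
  ψ = 0.7137: g = -0.02201, g' = -0.8576 → ψ = 0.6880
  ψ = 0.6880: g = -0.00050, g' = -0.8197 → ψ = 0.6874
Converged at ψ = 0.6874.
Compositions from xᵢ = zᵢ/(1+ψ(Kᵢ−1)), yᵢ = Kᵢxᵢ:
  1: x = 0.1003, y = 0.2276
  2: x = 0.0537, y = 0.1132
  3: x = 0.0717, y = 0.1462
  4: x = 0.2086, y = 0.3545
  5: x = 0.5659, y = 0.1584

ψ = 0.6874, x_2 = 0.0537, y_2 = 0.1132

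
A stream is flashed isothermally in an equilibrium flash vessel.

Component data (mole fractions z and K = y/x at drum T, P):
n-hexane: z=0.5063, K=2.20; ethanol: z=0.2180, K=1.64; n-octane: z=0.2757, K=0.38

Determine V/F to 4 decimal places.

V/F = 0.8918

Material balance + equilibrium reduce to Σ zᵢ(Kᵢ−1)/(1+V/F(Kᵢ−1)) = 0.
Feasibility: ΣzᵢKᵢ = 1.5761, Σzᵢ/Kᵢ = 1.0886 — both > 1, two phases present.
Newton–Raphson from V/F = 0.45:
  V/F = 0.4500: g = 0.26576, g' = -0.5651 → V/F = 0.9203
  V/F = 0.9203: g = -0.02153, g' = -0.7747 → V/F = 0.8925
  V/F = 0.8925: g = -0.00053, g' = -0.7374 → V/F = 0.8918
Converged at V/F = 0.8918.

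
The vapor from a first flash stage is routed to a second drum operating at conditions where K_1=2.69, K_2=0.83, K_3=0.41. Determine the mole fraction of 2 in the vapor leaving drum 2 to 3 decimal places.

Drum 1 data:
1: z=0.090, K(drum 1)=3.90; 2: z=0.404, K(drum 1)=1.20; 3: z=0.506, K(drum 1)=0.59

Drum 1:
Let ψ₁ = V/F and solve Σ zᵢ(Kᵢ−1)/(1+ψ₁(Kᵢ−1)) = 0.
Feasibility: ΣzᵢKᵢ = 1.134, Σzᵢ/Kᵢ = 1.217 — both > 1, two phases present.
Newton iteration, ψ₁⁰ = 0.55:
  ψ₁ = 0.550: g = -0.0945, g' = -0.267 → ψ₁ = 0.197
  ψ₁ = 0.197: g = 0.0184, g' = -0.423 → ψ₁ = 0.240
  ψ₁ = 0.240: g = 0.0009, g' = -0.383 → ψ₁ = 0.242
Converged at ψ₁ = 0.242.
Drum-1 compositions:
  1: x = 0.053, y = 0.206
  2: x = 0.385, y = 0.462
  3: x = 0.562, y = 0.331
Drum-2 feed = drum-1 vapor: z₂ = (0.2061, 0.4624, 0.3315).
Drum 2:
Rachford–Rice: g(ψ₂) = Σ zᵢ(Kᵢ−1)/(1+ψ₂(Kᵢ−1)) = 0.
Check two-phase: ΣzᵢKᵢ = 1.074 > 1 and Σzᵢ/Kᵢ = 1.442 > 1, so g(0) = 0.074 > 0 and g(1) = -0.442 < 0.
Newton iteration, ψ₂⁰ = 0.5:
  ψ₂ = 0.500: g = -0.1745, g' = -0.421 → ψ₂ = 0.086
  ψ₂ = 0.086: g = 0.0186, g' = -0.591 → ψ₂ = 0.117
  ψ₂ = 0.117: g = 0.0005, g' = -0.557 → ψ₂ = 0.118
Converged at ψ₂ = 0.118.
  1: x = 0.172, y = 0.462
  2: x = 0.472, y = 0.392
  3: x = 0.356, y = 0.146

y_2 (drum 2) = 0.392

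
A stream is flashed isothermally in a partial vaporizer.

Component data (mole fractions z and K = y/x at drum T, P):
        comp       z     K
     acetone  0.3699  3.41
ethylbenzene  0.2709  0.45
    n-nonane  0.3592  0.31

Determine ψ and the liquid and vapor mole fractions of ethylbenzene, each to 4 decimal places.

Newton iteration, ψ⁰ = 0.63:
  ψ = 0.6300: g = -0.31244, g' = -1.0658 → ψ = 0.3369
  ψ = 0.3369: g = -0.01375, g' = -1.0682 → ψ = 0.3240
  ψ = 0.3240: g = 0.00009, g' = -1.0825 → ψ = 0.3241
Converged at ψ = 0.3241.
Compositions from xᵢ = zᵢ/(1+ψ(Kᵢ−1)), yᵢ = Kᵢxᵢ:
  acetone: x = 0.2077, y = 0.7082
  ethylbenzene: x = 0.3297, y = 0.1483
  n-nonane: x = 0.4627, y = 0.1434

ψ = 0.3241, x_ethylbenzene = 0.3297, y_ethylbenzene = 0.1483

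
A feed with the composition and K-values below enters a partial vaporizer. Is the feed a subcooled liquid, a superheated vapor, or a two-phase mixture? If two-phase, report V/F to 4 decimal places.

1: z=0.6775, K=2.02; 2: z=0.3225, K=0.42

two-phase, V/F = 0.8519

ΣzᵢKᵢ = 1.5040; Σzᵢ/Kᵢ = 1.1033.
Both exceed 1, so a two-phase solution exists.
Rachford–Rice: g(ψ) = Σ zᵢ(Kᵢ−1)/(1+ψ(Kᵢ−1)) = 0.
Newton–Raphson from ψ = 0.5:
  ψ = 0.5000: g = 0.19420, g' = -0.5244 → ψ = 0.8704
  ψ = 0.8704: g = -0.01166, g' = -0.6402 → ψ = 0.8521
  ψ = 0.8521: g = -0.00013, g' = -0.6259 → ψ = 0.8519
Converged at ψ = 0.8519.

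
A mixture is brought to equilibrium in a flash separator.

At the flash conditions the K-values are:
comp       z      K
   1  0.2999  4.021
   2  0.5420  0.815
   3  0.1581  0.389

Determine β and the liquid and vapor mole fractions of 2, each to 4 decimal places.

Rachford–Rice: g(β) = Σ zᵢ(Kᵢ−1)/(1+β(Kᵢ−1)) = 0.
Feasibility: ΣzᵢKᵢ = 1.7091, Σzᵢ/Kᵢ = 1.1460 — both > 1, two phases present.
Newton–Raphson from β = 0.42:
  β = 0.4200: g = 0.16066, g' = -0.6603 → β = 0.6633
  β = 0.6633: g = 0.02489, g' = -0.4943 → β = 0.7137
  β = 0.7137: g = 0.00026, g' = -0.4850 → β = 0.7142
Converged at β = 0.7142.
Compositions from xᵢ = zᵢ/(1+β(Kᵢ−1)), yᵢ = Kᵢxᵢ:
  1: x = 0.0950, y = 0.3819
  2: x = 0.6245, y = 0.5090
  3: x = 0.2805, y = 0.1091

β = 0.7142, x_2 = 0.6245, y_2 = 0.5090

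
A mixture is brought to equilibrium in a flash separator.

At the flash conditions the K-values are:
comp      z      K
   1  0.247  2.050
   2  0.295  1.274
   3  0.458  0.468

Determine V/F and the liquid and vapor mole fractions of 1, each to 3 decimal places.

V/F = 0.250, x_1 = 0.196, y_1 = 0.401

Material balance + equilibrium reduce to Σ zᵢ(Kᵢ−1)/(1+V/F(Kᵢ−1)) = 0.
g(0) = ΣzᵢKᵢ − 1 = 0.097 and g(1) = 1 − Σzᵢ/Kᵢ = -0.331, so a root lies in (0, 1).
Newton iteration, V/F⁰ = 0.5:
  V/F = 0.500: g = -0.0908, g' = -0.375 → V/F = 0.258
  V/F = 0.258: g = -0.0028, g' = -0.362 → V/F = 0.250
Converged at V/F = 0.250.
Compositions from xᵢ = zᵢ/(1+V/F(Kᵢ−1)), yᵢ = Kᵢxᵢ:
  1: x = 0.196, y = 0.401
  2: x = 0.276, y = 0.352
  3: x = 0.528, y = 0.247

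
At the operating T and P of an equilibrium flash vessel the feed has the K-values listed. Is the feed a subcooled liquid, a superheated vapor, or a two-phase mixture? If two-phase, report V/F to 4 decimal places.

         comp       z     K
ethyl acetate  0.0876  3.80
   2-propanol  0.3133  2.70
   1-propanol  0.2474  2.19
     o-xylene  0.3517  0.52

superheated vapor

ΣzᵢKᵢ = 1.9035; Σzᵢ/Kᵢ = 0.9284.
Since Σzᵢ/Kᵢ < 1 the mixture is above its dew point — single vapor phase.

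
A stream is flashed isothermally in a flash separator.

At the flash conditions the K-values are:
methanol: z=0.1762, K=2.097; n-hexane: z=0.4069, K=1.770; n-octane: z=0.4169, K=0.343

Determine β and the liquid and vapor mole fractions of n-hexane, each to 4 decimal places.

Let β = V/F and solve Σ zᵢ(Kᵢ−1)/(1+β(Kᵢ−1)) = 0.
Feasibility: ΣzᵢKᵢ = 1.2327, Σzᵢ/Kᵢ = 1.5294 — both > 1, two phases present.
Newton–Raphson from β = 0.47:
  β = 0.4700: g = -0.03868, g' = -0.5990 → β = 0.4054
  β = 0.4054: g = -0.00080, g' = -0.5761 → β = 0.4041
Converged at β = 0.4041.
Compositions from xᵢ = zᵢ/(1+β(Kᵢ−1)), yᵢ = Kᵢxᵢ:
  methanol: x = 0.1221, y = 0.2560
  n-hexane: x = 0.3103, y = 0.5493
  n-octane: x = 0.5676, y = 0.1947

β = 0.4041, x_n-hexane = 0.3103, y_n-hexane = 0.5493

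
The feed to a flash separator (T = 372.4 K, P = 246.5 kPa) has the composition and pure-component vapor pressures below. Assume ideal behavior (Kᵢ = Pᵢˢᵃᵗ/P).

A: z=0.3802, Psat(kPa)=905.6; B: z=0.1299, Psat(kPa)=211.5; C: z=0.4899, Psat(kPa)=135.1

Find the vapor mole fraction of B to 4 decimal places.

Raoult's law: Kᵢ = Pᵢˢᵃᵗ/P = Pᵢˢᵃᵗ/246.5.
  K_A = 905.6/246.5 = 3.673834, K_B = 211.5/246.5 = 0.858012, K_C = 135.1/246.5 = 0.548073
Let β = V/F and solve Σ zᵢ(Kᵢ−1)/(1+β(Kᵢ−1)) = 0.
g(0) = ΣzᵢKᵢ − 1 = 0.7767 and g(1) = 1 − Σzᵢ/Kᵢ = -0.1487, so a root lies in (0, 1).
Newton–Raphson from β = 0.5:
  β = 0.5000: g = 0.12913, g' = -0.6678 → β = 0.6934
  β = 0.6934: g = 0.01331, g' = -0.5492 → β = 0.7176
  β = 0.7176: g = 0.00010, g' = -0.5415 → β = 0.7178
Converged at β = 0.7178.
Compositions from xᵢ = zᵢ/(1+β(Kᵢ−1)), yᵢ = Kᵢxᵢ:
  A: x = 0.1302, y = 0.4785
  B: x = 0.1446, y = 0.1241
  C: x = 0.7251, y = 0.3974

y_B = 0.1241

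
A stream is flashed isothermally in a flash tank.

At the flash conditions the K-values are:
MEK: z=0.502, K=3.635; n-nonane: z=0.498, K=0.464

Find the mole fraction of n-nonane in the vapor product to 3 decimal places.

Binary case is linear: z₁(K₁−1)(1+V/F(K₂−1)) + z₂(K₂−1)(1+V/F(K₁−1)) = 0
⇒ V/F = [z₁(K₁−1)+z₂(K₂−1)] / [−(K₁−1)(K₂−1)] = 1.0558/1.4124 = 0.748
Compositions from xᵢ = zᵢ/(1+V/F(Kᵢ−1)), yᵢ = Kᵢxᵢ:
  MEK: x = 0.169, y = 0.614
  n-nonane: x = 0.831, y = 0.386

y_n-nonane = 0.386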